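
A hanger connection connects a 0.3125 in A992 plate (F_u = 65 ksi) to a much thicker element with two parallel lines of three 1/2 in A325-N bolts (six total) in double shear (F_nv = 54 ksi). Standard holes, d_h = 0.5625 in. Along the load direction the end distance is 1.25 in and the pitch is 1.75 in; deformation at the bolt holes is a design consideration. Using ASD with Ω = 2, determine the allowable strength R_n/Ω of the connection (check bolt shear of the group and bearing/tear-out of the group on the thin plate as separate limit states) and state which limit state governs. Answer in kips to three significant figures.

Bolt shear: A_b = π·0.5²/4 = 0.1963 in²; R_n = 54 × 0.1963 × 6 × 2 = 127.2 kips → 127.2 / 2 = 63.6 kips.
Bearing (1.2 l_c t F_u ≤ 2.4 d t F_u): upper limit = 2.4·0.5·0.3125·65 = 24.38 kips.
  Edge l_c = 1.25 − 0.5625/2 = 0.9688 → r_n = 23.61 kips; interior l_c = 1.75 − 0.5625 = 1.188 → r_n = 24.38 kips.
  R_n,bearing = 2·23.61 + 4·24.38 = 144.7 kips → 144.7 / 2 = 72.4 kips.
Bolt shear governs: 63.6 kips.

63.6 kips (bolt shear governs)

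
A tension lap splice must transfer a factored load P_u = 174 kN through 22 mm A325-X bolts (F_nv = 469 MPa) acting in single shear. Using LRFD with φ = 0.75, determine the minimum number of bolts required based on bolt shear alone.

2 bolts

A_b = π·22²/4 = 380.1 mm².
Per-bolt design strength φR_n = 0.75 × 469 × 380.1 × 1 / 1000 = 133.7 kN.
n ≥ 174 / 133.7 = 1.301 → use 2 bolts.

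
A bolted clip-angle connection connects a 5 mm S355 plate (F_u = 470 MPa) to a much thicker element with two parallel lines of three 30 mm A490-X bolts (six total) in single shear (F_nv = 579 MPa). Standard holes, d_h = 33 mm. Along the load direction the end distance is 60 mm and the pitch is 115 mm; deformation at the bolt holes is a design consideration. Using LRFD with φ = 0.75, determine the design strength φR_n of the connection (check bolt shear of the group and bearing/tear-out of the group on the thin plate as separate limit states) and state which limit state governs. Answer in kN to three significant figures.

692 kN (bearing governs)

Bolt shear: A_b = π·30²/4 = 706.9 mm²; R_n = 579 × 706.9 × 6 × 1 / 1000 = 2456 kN → 0.75 × 2456 = 1840 kN.
Bearing (1.2 l_c t F_u ≤ 2.4 d t F_u): upper limit = 2.4·30·5·470 / 1000 = 169.2 kN.
  Edge l_c = 60 − 33/2 = 43.5 → r_n = 122.7 kN; interior l_c = 115 − 33 = 82 → r_n = 169.2 kN.
  R_n,bearing = 2·122.7 + 4·169.2 = 922.1 kN → 0.75 × 922.1 = 692 kN.
Bearing governs: 692 kN.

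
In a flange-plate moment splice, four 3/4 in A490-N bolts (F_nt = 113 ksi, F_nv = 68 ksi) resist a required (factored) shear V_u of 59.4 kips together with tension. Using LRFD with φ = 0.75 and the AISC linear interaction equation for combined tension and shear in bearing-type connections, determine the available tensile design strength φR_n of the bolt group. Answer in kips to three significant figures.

96 kips

A_b = π·0.75²/4 = 0.4418 in²; f_rv = 59.4 / (4 × 0.4418) = 33.61 ksi.
F'_nt = 1.3 F_nt − (F_nt / φF_nv) f_rv = 1.3·113 − (113/(0.75·68))·33.61 = 72.42 ksi, capped at F_nt → F'_nt = 72.42 ksi.
R_n = F'_nt · A_b · n = 72.42 × 0.4418 × 4 = 128 kips.
Design strength φR_n = 0.75 × 128 = 96 kips.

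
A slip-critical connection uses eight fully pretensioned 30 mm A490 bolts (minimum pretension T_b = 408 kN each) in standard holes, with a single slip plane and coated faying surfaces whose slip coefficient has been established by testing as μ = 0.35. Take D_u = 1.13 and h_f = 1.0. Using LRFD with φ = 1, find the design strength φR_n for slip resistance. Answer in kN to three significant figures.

R_n = μ · D_u · h_f · T_b · n_s · n_b = 0.35 × 1.13 × 1.0 × 408 × 1 × 8 = 1291 kN.
Design strength φR_n = 1 × 1291 = 1290 kN.

1290 kN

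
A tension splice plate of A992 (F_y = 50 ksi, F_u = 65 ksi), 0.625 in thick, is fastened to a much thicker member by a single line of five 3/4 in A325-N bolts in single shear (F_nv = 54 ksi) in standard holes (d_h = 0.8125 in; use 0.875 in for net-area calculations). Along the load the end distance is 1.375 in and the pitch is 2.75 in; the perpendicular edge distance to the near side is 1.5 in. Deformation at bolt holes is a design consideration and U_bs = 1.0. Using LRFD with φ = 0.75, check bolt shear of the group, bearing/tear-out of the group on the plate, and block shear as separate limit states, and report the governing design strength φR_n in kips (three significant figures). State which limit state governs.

89.5 kips (bolt shear governs)

Bolt shear: A_b = π·0.75²/4 = 0.4418 in²; R_n = 54 × 0.4418 × 5 × 1 = 119.3 kips → 0.75 × 119.3 = 89.5 kips.
Bearing: edge l_c = 0.9688, r_n = 47.23 kips; interior l_c = 1.938, r_n = 73.12 kips; R_n = 47.23 + 4·73.12 = 339.7 kips → 255 kips.
Block shear: A_gv = 7.734, A_nv = 5.273, A_nt = 0.6641 in²; R_n = min(0.6F_uA_nv, 0.6F_yA_gv) + U_bs·F_u·A_nt = 248.8 kips → 187 kips.
Bolt shear governs: 89.5 kips.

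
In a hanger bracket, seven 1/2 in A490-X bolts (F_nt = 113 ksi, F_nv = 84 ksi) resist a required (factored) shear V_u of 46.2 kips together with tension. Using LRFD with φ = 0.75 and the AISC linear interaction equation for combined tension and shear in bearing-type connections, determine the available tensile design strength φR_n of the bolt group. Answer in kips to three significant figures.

89.3 kips

A_b = π·0.5²/4 = 0.1963 in²; f_rv = 46.2 / (7 × 0.1963) = 33.61 ksi.
F'_nt = 1.3 F_nt − (F_nt / φF_nv) f_rv = 1.3·113 − (113/(0.75·84))·33.61 = 86.61 ksi, capped at F_nt → F'_nt = 86.61 ksi.
R_n = F'_nt · A_b · n = 86.61 × 0.1963 × 7 = 119 kips.
Design strength φR_n = 0.75 × 119 = 89.3 kips.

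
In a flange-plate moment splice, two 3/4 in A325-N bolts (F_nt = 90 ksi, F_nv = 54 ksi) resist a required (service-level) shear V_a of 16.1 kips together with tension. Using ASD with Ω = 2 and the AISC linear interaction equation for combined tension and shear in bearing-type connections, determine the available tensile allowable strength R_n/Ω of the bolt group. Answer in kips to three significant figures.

A_b = π·0.75²/4 = 0.4418 in²; f_rv = 16.1 / (2 × 0.4418) = 18.22 ksi.
F'_nt = 1.3 F_nt − (Ω F_nt / F_nv) f_rv = 1.3·90 − (2·90/54)·18.22 = 56.26 ksi, capped at F_nt → F'_nt = 56.26 ksi.
R_n = F'_nt · A_b · n = 56.26 × 0.4418 × 2 = 49.71 kips.
Allowable strength R_n/Ω = 49.71 / 2 = 24.9 kips.

24.9 kips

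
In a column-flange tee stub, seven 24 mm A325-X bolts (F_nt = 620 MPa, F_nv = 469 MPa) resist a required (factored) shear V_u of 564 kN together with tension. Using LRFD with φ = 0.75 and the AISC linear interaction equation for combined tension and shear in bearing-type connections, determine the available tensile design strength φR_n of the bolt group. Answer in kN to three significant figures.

A_b = π·24²/4 = 452.4 mm²; f_rv = 564 × 1000 / (7 × 452.4) = 178.1 MPa.
F'_nt = 1.3 F_nt − (F_nt / φF_nv) f_rv = 1.3·620 − (620/(0.75·469))·178.1 = 492.1 MPa, capped at F_nt → F'_nt = 492.1 MPa.
R_n = F'_nt · A_b · n = 492.1 × 452.4 × 7 / 1000 = 1558 kN.
Design strength φR_n = 0.75 × 1558 = 1170 kN.

1170 kN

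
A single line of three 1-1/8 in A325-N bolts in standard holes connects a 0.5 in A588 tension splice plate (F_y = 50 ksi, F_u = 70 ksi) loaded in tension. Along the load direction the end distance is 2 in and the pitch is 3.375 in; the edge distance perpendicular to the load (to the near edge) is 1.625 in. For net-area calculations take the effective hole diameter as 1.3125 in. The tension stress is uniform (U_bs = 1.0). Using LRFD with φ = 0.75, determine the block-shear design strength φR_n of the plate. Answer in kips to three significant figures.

Shear plane L_v = 2 + 2·3.375 = 8.75 in; A_gv = 8.75 × 0.5 = 4.375 in².
A_nv = (8.75 − 2.5·1.3125) × 0.5 = 2.734 in².
A_nt = (1.625 − 0.5·1.3125) × 0.5 = 0.4844 in².
0.6 F_u A_nv = 114.8 kips; 0.6 F_y A_gv = 131.2 kips → shear rupture governs the shear term.
R_n = 114.8 + 1.0 × 70 × 0.4844 = 148.8 kips.
Design strength φR_n = 0.75 × 148.8 = 112 kips.

112 kips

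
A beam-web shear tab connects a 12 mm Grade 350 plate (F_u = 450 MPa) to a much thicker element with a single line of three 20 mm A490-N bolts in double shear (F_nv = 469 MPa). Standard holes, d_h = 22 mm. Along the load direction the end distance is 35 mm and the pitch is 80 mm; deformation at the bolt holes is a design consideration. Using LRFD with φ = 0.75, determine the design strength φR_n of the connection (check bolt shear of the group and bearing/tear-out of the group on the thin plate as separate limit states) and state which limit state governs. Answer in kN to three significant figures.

Bolt shear: A_b = π·20²/4 = 314.2 mm²; R_n = 469 × 314.2 × 3 × 2 / 1000 = 884 kN → 0.75 × 884 = 663 kN.
Bearing (1.2 l_c t F_u ≤ 2.4 d t F_u): upper limit = 2.4·20·12·450 / 1000 = 259.2 kN.
  Edge l_c = 35 − 22/2 = 24 → r_n = 155.5 kN; interior l_c = 80 − 22 = 58 → r_n = 259.2 kN.
  R_n,bearing = 1·155.5 + 2·259.2 = 673.9 kN → 0.75 × 673.9 = 505 kN.
Bearing governs: 505 kN.

505 kN (bearing governs)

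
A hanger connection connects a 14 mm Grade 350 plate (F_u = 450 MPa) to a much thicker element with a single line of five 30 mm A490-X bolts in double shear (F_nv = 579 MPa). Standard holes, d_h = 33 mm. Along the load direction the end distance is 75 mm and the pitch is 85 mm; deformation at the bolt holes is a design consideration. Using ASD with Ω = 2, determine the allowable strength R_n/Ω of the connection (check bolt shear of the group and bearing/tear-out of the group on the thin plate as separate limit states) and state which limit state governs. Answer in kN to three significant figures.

1010 kN (bearing governs)

Bolt shear: A_b = π·30²/4 = 706.9 mm²; R_n = 579 × 706.9 × 5 × 2 / 1000 = 4093 kN → 4093 / 2 = 2050 kN.
Bearing (1.2 l_c t F_u ≤ 2.4 d t F_u): upper limit = 2.4·30·14·450 / 1000 = 453.6 kN.
  Edge l_c = 75 − 33/2 = 58.5 → r_n = 442.3 kN; interior l_c = 85 − 33 = 52 → r_n = 393.1 kN.
  R_n,bearing = 1·442.3 + 4·393.1 = 2015 kN → 2015 / 2 = 1010 kN.
Bearing governs: 1010 kN.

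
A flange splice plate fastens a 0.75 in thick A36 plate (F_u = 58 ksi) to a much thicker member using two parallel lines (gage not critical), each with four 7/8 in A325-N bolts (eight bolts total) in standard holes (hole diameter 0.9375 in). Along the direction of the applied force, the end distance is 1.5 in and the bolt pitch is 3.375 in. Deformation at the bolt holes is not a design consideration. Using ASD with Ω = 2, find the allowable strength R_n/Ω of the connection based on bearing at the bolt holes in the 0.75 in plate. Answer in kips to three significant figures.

Per bolt r_n = 1.5 l_c t F_u ≤ 3.0 d t F_u; upper limit = 3.0 × 0.875 × 0.75 × 58 = 114.2 kips.
Edge bolt: l_c = 1.5 − 0.9375/2 = 1.031 in → 1.5 × 1.031 × 0.75 × 58 = 67.29 → r_n = 67.29 kips.
Interior bolts: l_c = 3.375 − 0.9375 = 2.438 in → 1.5 × 2.438 × 0.75 × 58 = 159 → r_n = 114.2 kips.
R_n = 2 × 67.29 + 6 × 114.2 = 819.7 kips.
Allowable strength R_n/Ω = 819.7 / 2 = 410 kips.

410 kips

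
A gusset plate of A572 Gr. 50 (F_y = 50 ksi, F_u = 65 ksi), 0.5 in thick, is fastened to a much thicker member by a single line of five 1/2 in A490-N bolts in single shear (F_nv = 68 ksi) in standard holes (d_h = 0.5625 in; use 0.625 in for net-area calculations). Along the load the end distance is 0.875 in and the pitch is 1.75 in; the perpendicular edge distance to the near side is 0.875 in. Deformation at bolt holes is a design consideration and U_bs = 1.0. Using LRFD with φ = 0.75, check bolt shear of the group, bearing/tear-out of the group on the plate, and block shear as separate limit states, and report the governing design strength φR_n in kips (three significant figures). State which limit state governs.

Bolt shear: A_b = π·0.5²/4 = 0.1963 in²; R_n = 68 × 0.1963 × 5 × 1 = 66.76 kips → 0.75 × 66.76 = 50.1 kips.
Bearing: edge l_c = 0.5938, r_n = 23.16 kips; interior l_c = 1.188, r_n = 39 kips; R_n = 23.16 + 4·39 = 179.2 kips → 134 kips.
Block shear: A_gv = 3.938, A_nv = 2.531, A_nt = 0.2812 in²; R_n = min(0.6F_uA_nv, 0.6F_yA_gv) + U_bs·F_u·A_nt = 117 kips → 87.8 kips.
Bolt shear governs: 50.1 kips.

50.1 kips (bolt shear governs)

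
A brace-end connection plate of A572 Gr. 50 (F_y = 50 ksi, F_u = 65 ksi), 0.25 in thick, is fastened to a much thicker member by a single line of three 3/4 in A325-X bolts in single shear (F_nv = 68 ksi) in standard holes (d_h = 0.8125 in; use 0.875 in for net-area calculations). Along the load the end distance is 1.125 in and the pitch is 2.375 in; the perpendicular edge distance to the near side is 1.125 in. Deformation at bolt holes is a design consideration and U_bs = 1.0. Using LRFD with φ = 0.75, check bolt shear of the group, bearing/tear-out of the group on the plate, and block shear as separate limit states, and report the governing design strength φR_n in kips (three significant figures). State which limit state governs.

Bolt shear: A_b = π·0.75²/4 = 0.4418 in²; R_n = 68 × 0.4418 × 3 × 1 = 90.12 kips → 0.75 × 90.12 = 67.6 kips.
Bearing: edge l_c = 0.7188, r_n = 14.02 kips; interior l_c = 1.562, r_n = 29.25 kips; R_n = 14.02 + 2·29.25 = 72.52 kips → 54.4 kips.
Block shear: A_gv = 1.469, A_nv = 0.9219, A_nt = 0.1719 in²; R_n = min(0.6F_uA_nv, 0.6F_yA_gv) + U_bs·F_u·A_nt = 47.12 kips → 35.3 kips.
Block shear governs: 35.3 kips.

35.3 kips (block shear governs)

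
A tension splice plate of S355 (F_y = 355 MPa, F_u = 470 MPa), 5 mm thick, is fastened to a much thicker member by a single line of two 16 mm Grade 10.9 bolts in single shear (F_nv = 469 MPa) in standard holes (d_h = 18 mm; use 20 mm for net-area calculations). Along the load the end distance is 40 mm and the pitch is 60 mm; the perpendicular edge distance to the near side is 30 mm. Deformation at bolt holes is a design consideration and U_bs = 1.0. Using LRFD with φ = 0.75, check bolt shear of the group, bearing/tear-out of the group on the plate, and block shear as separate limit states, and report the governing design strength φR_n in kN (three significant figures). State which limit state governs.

Bolt shear: A_b = π·16²/4 = 201.1 mm²; R_n = 469 × 201.1 × 2 × 1 / 1000 = 188.6 kN → 0.75 × 188.6 = 141 kN.
Bearing: edge l_c = 31, r_n = 87.42 kN; interior l_c = 42, r_n = 90.24 kN; R_n = 87.42 + 1·90.24 = 177.7 kN → 133 kN.
Block shear: A_gv = 500, A_nv = 350, A_nt = 100 mm²; R_n = min(0.6F_uA_nv, 0.6F_yA_gv) + U_bs·F_u·A_nt = 145.7 kN → 109 kN.
Block shear governs: 109 kN.

109 kN (block shear governs)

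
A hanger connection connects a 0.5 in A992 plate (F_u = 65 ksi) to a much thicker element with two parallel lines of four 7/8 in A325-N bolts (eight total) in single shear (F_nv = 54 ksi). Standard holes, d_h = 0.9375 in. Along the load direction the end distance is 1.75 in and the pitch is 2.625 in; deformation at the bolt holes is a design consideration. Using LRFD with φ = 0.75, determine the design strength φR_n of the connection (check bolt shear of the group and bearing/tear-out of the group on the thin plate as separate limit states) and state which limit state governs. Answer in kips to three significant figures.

Bolt shear: A_b = π·0.875²/4 = 0.6013 in²; R_n = 54 × 0.6013 × 8 × 1 = 259.8 kips → 0.75 × 259.8 = 195 kips.
Bearing (1.2 l_c t F_u ≤ 2.4 d t F_u): upper limit = 2.4·0.875·0.5·65 = 68.25 kips.
  Edge l_c = 1.75 − 0.9375/2 = 1.281 → r_n = 49.97 kips; interior l_c = 2.625 − 0.9375 = 1.688 → r_n = 65.81 kips.
  R_n,bearing = 2·49.97 + 6·65.81 = 494.8 kips → 0.75 × 494.8 = 371 kips.
Bolt shear governs: 195 kips.

195 kips (bolt shear governs)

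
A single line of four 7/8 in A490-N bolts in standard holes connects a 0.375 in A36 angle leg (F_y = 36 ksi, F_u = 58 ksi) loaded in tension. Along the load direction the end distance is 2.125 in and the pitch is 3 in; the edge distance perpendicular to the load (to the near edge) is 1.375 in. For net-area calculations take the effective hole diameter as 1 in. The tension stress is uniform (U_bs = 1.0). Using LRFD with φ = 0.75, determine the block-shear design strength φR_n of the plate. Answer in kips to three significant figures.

81.9 kips

Shear plane L_v = 2.125 + 3·3 = 11.12 in; A_gv = 11.12 × 0.375 = 4.172 in².
A_nv = (11.12 − 3.5·1) × 0.375 = 2.859 in².
A_nt = (1.375 − 0.5·1) × 0.375 = 0.3281 in².
0.6 F_u A_nv = 99.51 kips; 0.6 F_y A_gv = 90.11 kips → shear yielding governs the shear term.
R_n = 90.11 + 1.0 × 58 × 0.3281 = 109.1 kips.
Design strength φR_n = 0.75 × 109.1 = 81.9 kips.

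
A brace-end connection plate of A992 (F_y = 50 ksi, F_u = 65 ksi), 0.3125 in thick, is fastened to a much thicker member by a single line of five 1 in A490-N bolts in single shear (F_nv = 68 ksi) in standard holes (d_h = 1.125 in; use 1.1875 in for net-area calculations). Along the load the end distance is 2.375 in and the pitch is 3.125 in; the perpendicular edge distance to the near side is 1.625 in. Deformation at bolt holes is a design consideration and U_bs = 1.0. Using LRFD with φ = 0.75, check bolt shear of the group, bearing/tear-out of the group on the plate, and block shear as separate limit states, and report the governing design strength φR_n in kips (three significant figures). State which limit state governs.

103 kips (block shear governs)

Bolt shear: A_b = π·1²/4 = 0.7854 in²; R_n = 68 × 0.7854 × 5 × 1 = 267 kips → 0.75 × 267 = 200 kips.
Bearing: edge l_c = 1.812, r_n = 44.18 kips; interior l_c = 2, r_n = 48.75 kips; R_n = 44.18 + 4·48.75 = 239.2 kips → 179 kips.
Block shear: A_gv = 4.648, A_nv = 2.979, A_nt = 0.3223 in²; R_n = min(0.6F_uA_nv, 0.6F_yA_gv) + U_bs·F_u·A_nt = 137.1 kips → 103 kips.
Block shear governs: 103 kips.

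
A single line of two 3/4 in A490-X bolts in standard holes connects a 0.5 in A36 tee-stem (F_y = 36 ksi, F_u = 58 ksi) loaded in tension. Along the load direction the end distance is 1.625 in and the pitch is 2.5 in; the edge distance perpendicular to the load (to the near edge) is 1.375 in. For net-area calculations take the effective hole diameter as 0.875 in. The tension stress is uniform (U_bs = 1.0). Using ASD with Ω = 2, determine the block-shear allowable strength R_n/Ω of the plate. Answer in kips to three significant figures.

Shear plane L_v = 1.625 + 1·2.5 = 4.125 in; A_gv = 4.125 × 0.5 = 2.062 in².
A_nv = (4.125 − 1.5·0.875) × 0.5 = 1.406 in².
A_nt = (1.375 − 0.5·0.875) × 0.5 = 0.4688 in².
0.6 F_u A_nv = 48.94 kips; 0.6 F_y A_gv = 44.55 kips → shear yielding governs the shear term.
R_n = 44.55 + 1.0 × 58 × 0.4688 = 71.74 kips.
Allowable strength R_n/Ω = 71.74 / 2 = 35.9 kips.

35.9 kips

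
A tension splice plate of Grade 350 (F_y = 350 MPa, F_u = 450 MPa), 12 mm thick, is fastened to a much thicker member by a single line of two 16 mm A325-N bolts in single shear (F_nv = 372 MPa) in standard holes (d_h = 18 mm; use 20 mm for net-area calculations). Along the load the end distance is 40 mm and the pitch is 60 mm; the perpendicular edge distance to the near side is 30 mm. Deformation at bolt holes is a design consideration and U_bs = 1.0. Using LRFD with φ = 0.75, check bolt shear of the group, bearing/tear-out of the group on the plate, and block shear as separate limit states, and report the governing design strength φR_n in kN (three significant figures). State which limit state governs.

112 kN (bolt shear governs)

Bolt shear: A_b = π·16²/4 = 201.1 mm²; R_n = 372 × 201.1 × 2 × 1 / 1000 = 149.6 kN → 0.75 × 149.6 = 112 kN.
Bearing: edge l_c = 31, r_n = 200.9 kN; interior l_c = 42, r_n = 207.4 kN; R_n = 200.9 + 1·207.4 = 408.2 kN → 306 kN.
Block shear: A_gv = 1200, A_nv = 840, A_nt = 240 mm²; R_n = min(0.6F_uA_nv, 0.6F_yA_gv) + U_bs·F_u·A_nt = 334.8 kN → 251 kN.
Bolt shear governs: 112 kN.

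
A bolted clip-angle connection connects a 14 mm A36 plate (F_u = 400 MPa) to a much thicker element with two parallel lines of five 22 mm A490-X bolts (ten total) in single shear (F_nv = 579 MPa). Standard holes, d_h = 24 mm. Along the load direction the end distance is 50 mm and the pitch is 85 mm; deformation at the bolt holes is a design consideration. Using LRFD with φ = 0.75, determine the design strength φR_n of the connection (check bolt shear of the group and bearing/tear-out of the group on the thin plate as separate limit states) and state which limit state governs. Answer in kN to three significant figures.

1650 kN (bolt shear governs)

Bolt shear: A_b = π·22²/4 = 380.1 mm²; R_n = 579 × 380.1 × 10 × 1 / 1000 = 2201 kN → 0.75 × 2201 = 1650 kN.
Bearing (1.2 l_c t F_u ≤ 2.4 d t F_u): upper limit = 2.4·22·14·400 / 1000 = 295.7 kN.
  Edge l_c = 50 − 24/2 = 38 → r_n = 255.4 kN; interior l_c = 85 − 24 = 61 → r_n = 295.7 kN.
  R_n,bearing = 2·255.4 + 8·295.7 = 2876 kN → 0.75 × 2876 = 2160 kN.
Bolt shear governs: 1650 kN.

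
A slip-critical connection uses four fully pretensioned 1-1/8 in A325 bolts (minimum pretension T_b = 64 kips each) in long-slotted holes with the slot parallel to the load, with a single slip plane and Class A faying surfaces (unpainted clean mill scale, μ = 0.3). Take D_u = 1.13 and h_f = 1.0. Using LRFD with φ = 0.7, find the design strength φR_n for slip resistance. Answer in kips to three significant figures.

60.7 kips

R_n = μ · D_u · h_f · T_b · n_s · n_b = 0.3 × 1.13 × 1.0 × 64 × 1 × 4 = 86.78 kips.
Design strength φR_n = 0.7 × 86.78 = 60.7 kips.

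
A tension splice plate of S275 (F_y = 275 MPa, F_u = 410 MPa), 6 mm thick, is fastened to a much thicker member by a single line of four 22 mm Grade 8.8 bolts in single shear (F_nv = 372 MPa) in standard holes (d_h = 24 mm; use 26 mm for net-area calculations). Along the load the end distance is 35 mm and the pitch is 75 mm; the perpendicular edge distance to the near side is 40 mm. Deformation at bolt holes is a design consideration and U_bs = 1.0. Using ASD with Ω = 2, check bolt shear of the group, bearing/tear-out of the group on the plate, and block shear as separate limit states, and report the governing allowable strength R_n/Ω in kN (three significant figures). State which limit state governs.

Bolt shear: A_b = π·22²/4 = 380.1 mm²; R_n = 372 × 380.1 × 4 × 1 / 1000 = 565.6 kN → 565.6 / 2 = 283 kN.
Bearing: edge l_c = 23, r_n = 67.9 kN; interior l_c = 51, r_n = 129.9 kN; R_n = 67.9 + 3·129.9 = 457.6 kN → 229 kN.
Block shear: A_gv = 1560, A_nv = 1014, A_nt = 162 mm²; R_n = min(0.6F_uA_nv, 0.6F_yA_gv) + U_bs·F_u·A_nt = 315.9 kN → 158 kN.
Block shear governs: 158 kN.

158 kN (block shear governs)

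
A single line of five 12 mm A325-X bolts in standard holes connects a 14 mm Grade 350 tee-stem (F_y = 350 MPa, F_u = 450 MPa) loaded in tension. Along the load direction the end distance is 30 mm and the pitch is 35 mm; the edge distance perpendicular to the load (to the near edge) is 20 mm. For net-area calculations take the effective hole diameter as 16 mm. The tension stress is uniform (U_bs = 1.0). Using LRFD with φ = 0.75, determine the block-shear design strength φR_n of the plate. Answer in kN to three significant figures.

335 kN

Shear plane L_v = 30 + 4·35 = 170 mm; A_gv = 170 × 14 = 2380 mm².
A_nv = (170 − 4.5·16) × 14 = 1372 mm².
A_nt = (20 − 0.5·16) × 14 = 168 mm².
0.6 F_u A_nv = 370.4 kN; 0.6 F_y A_gv = 499.8 kN → shear rupture governs the shear term.
R_n = 370.4 + 1.0 × 450 × 168 / 1000 = 446 kN.
Design strength φR_n = 0.75 × 446 = 335 kN.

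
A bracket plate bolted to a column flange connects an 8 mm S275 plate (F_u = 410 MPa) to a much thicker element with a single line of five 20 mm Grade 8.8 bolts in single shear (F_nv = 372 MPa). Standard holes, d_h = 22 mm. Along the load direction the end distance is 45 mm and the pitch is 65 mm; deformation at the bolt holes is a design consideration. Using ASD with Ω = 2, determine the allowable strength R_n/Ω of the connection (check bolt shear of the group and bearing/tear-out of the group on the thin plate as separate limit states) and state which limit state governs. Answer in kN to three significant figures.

Bolt shear: A_b = π·20²/4 = 314.2 mm²; R_n = 372 × 314.2 × 5 × 1 / 1000 = 584.3 kN → 584.3 / 2 = 292 kN.
Bearing (1.2 l_c t F_u ≤ 2.4 d t F_u): upper limit = 2.4·20·8·410 / 1000 = 157.4 kN.
  Edge l_c = 45 − 22/2 = 34 → r_n = 133.8 kN; interior l_c = 65 − 22 = 43 → r_n = 157.4 kN.
  R_n,bearing = 1·133.8 + 4·157.4 = 763.6 kN → 763.6 / 2 = 382 kN.
Bolt shear governs: 292 kN.

292 kN (bolt shear governs)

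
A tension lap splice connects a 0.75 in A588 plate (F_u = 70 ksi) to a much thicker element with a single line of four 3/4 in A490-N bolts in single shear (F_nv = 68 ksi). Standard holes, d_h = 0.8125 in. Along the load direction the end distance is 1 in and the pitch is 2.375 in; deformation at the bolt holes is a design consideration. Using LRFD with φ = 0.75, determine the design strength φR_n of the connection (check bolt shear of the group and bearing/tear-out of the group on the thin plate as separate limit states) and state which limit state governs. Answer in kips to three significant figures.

90.1 kips (bolt shear governs)

Bolt shear: A_b = π·0.75²/4 = 0.4418 in²; R_n = 68 × 0.4418 × 4 × 1 = 120.2 kips → 0.75 × 120.2 = 90.1 kips.
Bearing (1.2 l_c t F_u ≤ 2.4 d t F_u): upper limit = 2.4·0.75·0.75·70 = 94.5 kips.
  Edge l_c = 1 − 0.8125/2 = 0.5938 → r_n = 37.41 kips; interior l_c = 2.375 − 0.8125 = 1.562 → r_n = 94.5 kips.
  R_n,bearing = 1·37.41 + 3·94.5 = 320.9 kips → 0.75 × 320.9 = 241 kips.
Bolt shear governs: 90.1 kips.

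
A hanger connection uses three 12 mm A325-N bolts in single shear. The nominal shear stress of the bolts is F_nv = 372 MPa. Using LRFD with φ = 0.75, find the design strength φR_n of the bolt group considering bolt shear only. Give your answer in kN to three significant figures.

94.7 kN

A_b = π × 12² / 4 = 113.1 mm².
R_n = F_nv · A_b · n · n_s = 372 × 113.1 × 3 × 1 / 1000 = 126.2 kN.
Design strength φR_n = 0.75 × 126.2 = 94.7 kN.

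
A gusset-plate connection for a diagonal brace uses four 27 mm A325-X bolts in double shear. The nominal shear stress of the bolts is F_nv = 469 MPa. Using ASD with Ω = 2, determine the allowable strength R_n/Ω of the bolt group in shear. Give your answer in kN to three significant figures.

A_b = π × 27² / 4 = 572.6 mm².
R_n = F_nv · A_b · n · n_s = 469 × 572.6 × 4 × 2 / 1000 = 2148 kN.
Allowable strength R_n/Ω = 2148 / 2 = 1070 kN.

1070 kN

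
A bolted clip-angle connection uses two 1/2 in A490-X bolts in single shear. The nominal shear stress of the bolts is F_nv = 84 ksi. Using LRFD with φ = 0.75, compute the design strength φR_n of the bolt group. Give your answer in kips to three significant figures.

24.7 kips

A_b = π × 0.5² / 4 = 0.1963 in².
R_n = F_nv · A_b · n · n_s = 84 × 0.1963 × 2 × 1 = 32.99 kips.
Design strength φR_n = 0.75 × 32.99 = 24.7 kips.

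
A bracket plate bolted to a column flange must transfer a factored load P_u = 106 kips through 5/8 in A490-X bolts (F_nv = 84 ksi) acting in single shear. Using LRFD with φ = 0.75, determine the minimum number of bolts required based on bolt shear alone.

A_b = π·0.625²/4 = 0.3068 in².
Per-bolt design strength φR_n = 0.75 × 84 × 0.3068 × 1 = 19.33 kips.
n ≥ 106 / 19.33 = 5.484 → use 6 bolts.

6 bolts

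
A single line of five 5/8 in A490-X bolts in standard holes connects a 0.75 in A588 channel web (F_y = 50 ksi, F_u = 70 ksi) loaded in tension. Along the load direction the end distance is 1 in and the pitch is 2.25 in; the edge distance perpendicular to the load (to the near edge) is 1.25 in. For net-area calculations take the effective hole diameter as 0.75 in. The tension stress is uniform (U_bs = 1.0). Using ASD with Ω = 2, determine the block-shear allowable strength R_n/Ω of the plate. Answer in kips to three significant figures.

127 kips

Shear plane L_v = 1 + 4·2.25 = 10 in; A_gv = 10 × 0.75 = 7.5 in².
A_nv = (10 − 4.5·0.75) × 0.75 = 4.969 in².
A_nt = (1.25 − 0.5·0.75) × 0.75 = 0.6562 in².
0.6 F_u A_nv = 208.7 kips; 0.6 F_y A_gv = 225 kips → shear rupture governs the shear term.
R_n = 208.7 + 1.0 × 70 × 0.6562 = 254.6 kips.
Allowable strength R_n/Ω = 254.6 / 2 = 127 kips.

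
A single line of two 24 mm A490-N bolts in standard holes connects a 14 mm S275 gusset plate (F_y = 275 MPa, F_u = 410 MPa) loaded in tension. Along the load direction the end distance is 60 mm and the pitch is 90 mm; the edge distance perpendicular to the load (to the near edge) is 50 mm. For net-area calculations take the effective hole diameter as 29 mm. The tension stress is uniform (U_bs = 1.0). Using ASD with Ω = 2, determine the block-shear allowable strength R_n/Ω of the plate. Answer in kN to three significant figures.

Shear plane L_v = 60 + 1·90 = 150 mm; A_gv = 150 × 14 = 2100 mm².
A_nv = (150 − 1.5·29) × 14 = 1491 mm².
A_nt = (50 − 0.5·29) × 14 = 497 mm².
0.6 F_u A_nv = 366.8 kN; 0.6 F_y A_gv = 346.5 kN → shear yielding governs the shear term.
R_n = 346.5 + 1.0 × 410 × 497 / 1000 = 550.3 kN.
Allowable strength R_n/Ω = 550.3 / 2 = 275 kN.

275 kN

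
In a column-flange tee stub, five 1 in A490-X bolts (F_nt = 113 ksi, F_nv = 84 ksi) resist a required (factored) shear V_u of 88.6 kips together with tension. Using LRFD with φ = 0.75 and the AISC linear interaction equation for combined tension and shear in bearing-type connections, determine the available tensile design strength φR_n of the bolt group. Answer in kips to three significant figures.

313 kips

A_b = π·1²/4 = 0.7854 in²; f_rv = 88.6 / (5 × 0.7854) = 22.56 ksi.
F'_nt = 1.3 F_nt − (F_nt / φF_nv) f_rv = 1.3·113 − (113/(0.75·84))·22.56 = 106.4 ksi, capped at F_nt → F'_nt = 106.4 ksi.
R_n = F'_nt · A_b · n = 106.4 × 0.7854 × 5 = 418 kips.
Design strength φR_n = 0.75 × 418 = 313 kips.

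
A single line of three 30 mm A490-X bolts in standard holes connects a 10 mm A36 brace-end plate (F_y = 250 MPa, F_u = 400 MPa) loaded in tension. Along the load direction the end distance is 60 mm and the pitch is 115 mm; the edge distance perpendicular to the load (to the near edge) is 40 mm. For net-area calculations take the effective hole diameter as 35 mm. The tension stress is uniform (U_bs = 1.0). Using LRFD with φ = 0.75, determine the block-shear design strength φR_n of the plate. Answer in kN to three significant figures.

394 kN

Shear plane L_v = 60 + 2·115 = 290 mm; A_gv = 290 × 10 = 2900 mm².
A_nv = (290 − 2.5·35) × 10 = 2025 mm².
A_nt = (40 − 0.5·35) × 10 = 225 mm².
0.6 F_u A_nv = 486 kN; 0.6 F_y A_gv = 435 kN → shear yielding governs the shear term.
R_n = 435 + 1.0 × 400 × 225 / 1000 = 525 kN.
Design strength φR_n = 0.75 × 525 = 394 kN.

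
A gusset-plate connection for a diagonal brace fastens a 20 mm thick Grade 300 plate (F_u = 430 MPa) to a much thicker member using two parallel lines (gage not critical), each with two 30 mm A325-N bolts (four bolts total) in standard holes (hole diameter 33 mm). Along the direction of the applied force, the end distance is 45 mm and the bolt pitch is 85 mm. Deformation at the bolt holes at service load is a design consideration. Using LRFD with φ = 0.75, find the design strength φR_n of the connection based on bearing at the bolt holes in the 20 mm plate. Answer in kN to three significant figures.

Per bolt r_n = 1.2 l_c t F_u ≤ 2.4 d t F_u; upper limit = 2.4 × 30 × 20 × 430 / 1000 = 619.2 kN.
Edge bolt: l_c = 45 − 33/2 = 28.5 mm → 1.2 × 28.5 × 20 × 430 / 1000 = 294.1 → r_n = 294.1 kN.
Interior bolts: l_c = 85 − 33 = 52 mm → 1.2 × 52 × 20 × 430 / 1000 = 536.6 → r_n = 536.6 kN.
R_n = 2 × 294.1 + 2 × 536.6 = 1662 kN.
Design strength φR_n = 0.75 × 1662 = 1250 kN.

1250 kN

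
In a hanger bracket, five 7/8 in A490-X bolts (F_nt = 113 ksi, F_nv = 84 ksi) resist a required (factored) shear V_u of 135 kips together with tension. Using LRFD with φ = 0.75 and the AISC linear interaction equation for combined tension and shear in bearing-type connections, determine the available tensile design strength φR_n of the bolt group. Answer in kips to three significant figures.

A_b = π·0.875²/4 = 0.6013 in²; f_rv = 135 / (5 × 0.6013) = 44.9 ksi.
F'_nt = 1.3 F_nt − (F_nt / φF_nv) f_rv = 1.3·113 − (113/(0.75·84))·44.9 = 66.36 ksi, capped at F_nt → F'_nt = 66.36 ksi.
R_n = F'_nt · A_b · n = 66.36 × 0.6013 × 5 = 199.5 kips.
Design strength φR_n = 0.75 × 199.5 = 150 kips.

150 kips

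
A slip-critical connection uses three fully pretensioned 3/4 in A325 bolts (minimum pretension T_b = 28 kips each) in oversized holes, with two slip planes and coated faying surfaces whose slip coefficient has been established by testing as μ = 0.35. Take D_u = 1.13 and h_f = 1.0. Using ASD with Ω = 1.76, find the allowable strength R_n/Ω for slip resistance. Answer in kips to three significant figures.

R_n = μ · D_u · h_f · T_b · n_s · n_b = 0.35 × 1.13 × 1.0 × 28 × 2 × 3 = 66.44 kips.
Allowable strength R_n/Ω = 66.44 / 1.76 = 37.8 kips.

37.8 kips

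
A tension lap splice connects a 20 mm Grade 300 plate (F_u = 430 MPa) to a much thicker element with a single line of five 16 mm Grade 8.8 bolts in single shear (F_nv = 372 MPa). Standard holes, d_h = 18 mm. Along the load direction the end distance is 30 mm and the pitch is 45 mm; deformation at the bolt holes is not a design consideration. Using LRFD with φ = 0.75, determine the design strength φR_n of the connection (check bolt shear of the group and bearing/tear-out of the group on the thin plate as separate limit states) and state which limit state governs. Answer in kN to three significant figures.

Bolt shear: A_b = π·16²/4 = 201.1 mm²; R_n = 372 × 201.1 × 5 × 1 / 1000 = 374 kN → 0.75 × 374 = 280 kN.
Bearing (1.5 l_c t F_u ≤ 3.0 d t F_u): upper limit = 3.0·16·20·430 / 1000 = 412.8 kN.
  Edge l_c = 30 − 18/2 = 21 → r_n = 270.9 kN; interior l_c = 45 − 18 = 27 → r_n = 348.3 kN.
  R_n,bearing = 1·270.9 + 4·348.3 = 1664 kN → 0.75 × 1664 = 1250 kN.
Bolt shear governs: 280 kN.

280 kN (bolt shear governs)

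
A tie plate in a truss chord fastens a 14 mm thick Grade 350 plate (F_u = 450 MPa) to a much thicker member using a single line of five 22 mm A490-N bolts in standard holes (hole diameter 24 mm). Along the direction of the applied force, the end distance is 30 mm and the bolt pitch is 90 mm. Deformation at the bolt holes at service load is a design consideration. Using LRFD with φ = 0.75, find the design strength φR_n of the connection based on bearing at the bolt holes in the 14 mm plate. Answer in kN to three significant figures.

Per bolt r_n = 1.2 l_c t F_u ≤ 2.4 d t F_u; upper limit = 2.4 × 22 × 14 × 450 / 1000 = 332.6 kN.
Edge bolt: l_c = 30 − 24/2 = 18 mm → 1.2 × 18 × 14 × 450 / 1000 = 136.1 → r_n = 136.1 kN.
Interior bolts: l_c = 90 − 24 = 66 mm → 1.2 × 66 × 14 × 450 / 1000 = 499 → r_n = 332.6 kN.
R_n = 1 × 136.1 + 4 × 332.6 = 1467 kN.
Design strength φR_n = 0.75 × 1467 = 1100 kN.

1100 kN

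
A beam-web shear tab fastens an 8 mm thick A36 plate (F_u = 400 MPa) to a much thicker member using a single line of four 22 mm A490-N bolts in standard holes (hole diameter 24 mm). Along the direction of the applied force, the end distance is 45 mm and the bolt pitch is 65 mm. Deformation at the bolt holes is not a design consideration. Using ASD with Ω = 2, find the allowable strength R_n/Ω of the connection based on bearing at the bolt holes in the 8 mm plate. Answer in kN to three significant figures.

374 kN

Per bolt r_n = 1.5 l_c t F_u ≤ 3.0 d t F_u; upper limit = 3.0 × 22 × 8 × 400 / 1000 = 211.2 kN.
Edge bolt: l_c = 45 − 24/2 = 33 mm → 1.5 × 33 × 8 × 400 / 1000 = 158.4 → r_n = 158.4 kN.
Interior bolts: l_c = 65 − 24 = 41 mm → 1.5 × 41 × 8 × 400 / 1000 = 196.8 → r_n = 196.8 kN.
R_n = 1 × 158.4 + 3 × 196.8 = 748.8 kN.
Allowable strength R_n/Ω = 748.8 / 2 = 374 kN.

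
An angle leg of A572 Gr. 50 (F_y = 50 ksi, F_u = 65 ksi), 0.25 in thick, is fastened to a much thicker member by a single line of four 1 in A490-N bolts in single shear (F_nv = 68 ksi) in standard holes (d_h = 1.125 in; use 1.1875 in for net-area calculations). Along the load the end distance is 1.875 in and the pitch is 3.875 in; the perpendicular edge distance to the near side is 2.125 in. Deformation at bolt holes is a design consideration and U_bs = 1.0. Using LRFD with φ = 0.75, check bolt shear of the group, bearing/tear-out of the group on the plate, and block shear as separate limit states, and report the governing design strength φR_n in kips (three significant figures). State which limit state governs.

87 kips (block shear governs)

Bolt shear: A_b = π·1²/4 = 0.7854 in²; R_n = 68 × 0.7854 × 4 × 1 = 213.6 kips → 0.75 × 213.6 = 160 kips.
Bearing: edge l_c = 1.312, r_n = 25.59 kips; interior l_c = 2.75, r_n = 39 kips; R_n = 25.59 + 3·39 = 142.6 kips → 107 kips.
Block shear: A_gv = 3.375, A_nv = 2.336, A_nt = 0.3828 in²; R_n = min(0.6F_uA_nv, 0.6F_yA_gv) + U_bs·F_u·A_nt = 116 kips → 87 kips.
Block shear governs: 87 kips.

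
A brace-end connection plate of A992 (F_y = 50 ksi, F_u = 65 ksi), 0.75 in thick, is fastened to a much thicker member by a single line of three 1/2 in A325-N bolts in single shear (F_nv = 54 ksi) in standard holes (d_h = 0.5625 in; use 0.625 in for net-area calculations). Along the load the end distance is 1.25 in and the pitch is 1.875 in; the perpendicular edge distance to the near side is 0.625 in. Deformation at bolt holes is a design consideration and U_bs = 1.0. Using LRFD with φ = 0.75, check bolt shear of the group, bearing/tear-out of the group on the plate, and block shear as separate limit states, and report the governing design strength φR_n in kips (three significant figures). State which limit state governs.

Bolt shear: A_b = π·0.5²/4 = 0.1963 in²; R_n = 54 × 0.1963 × 3 × 1 = 31.81 kips → 0.75 × 31.81 = 23.9 kips.
Bearing: edge l_c = 0.9688, r_n = 56.67 kips; interior l_c = 1.312, r_n = 58.5 kips; R_n = 56.67 + 2·58.5 = 173.7 kips → 130 kips.
Block shear: A_gv = 3.75, A_nv = 2.578, A_nt = 0.2344 in²; R_n = min(0.6F_uA_nv, 0.6F_yA_gv) + U_bs·F_u·A_nt = 115.8 kips → 86.8 kips.
Bolt shear governs: 23.9 kips.

23.9 kips (bolt shear governs)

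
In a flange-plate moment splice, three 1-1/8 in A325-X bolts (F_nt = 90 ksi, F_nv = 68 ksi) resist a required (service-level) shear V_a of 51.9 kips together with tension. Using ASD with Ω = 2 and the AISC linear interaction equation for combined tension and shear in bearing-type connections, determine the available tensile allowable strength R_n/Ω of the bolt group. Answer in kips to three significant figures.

A_b = π·1.125²/4 = 0.994 in²; f_rv = 51.9 / (3 × 0.994) = 17.4 ksi.
F'_nt = 1.3 F_nt − (Ω F_nt / F_nv) f_rv = 1.3·90 − (2·90/68)·17.4 = 70.93 ksi, capped at F_nt → F'_nt = 70.93 ksi.
R_n = F'_nt · A_b · n = 70.93 × 0.994 × 3 = 211.5 kips.
Allowable strength R_n/Ω = 211.5 / 2 = 106 kips.

106 kips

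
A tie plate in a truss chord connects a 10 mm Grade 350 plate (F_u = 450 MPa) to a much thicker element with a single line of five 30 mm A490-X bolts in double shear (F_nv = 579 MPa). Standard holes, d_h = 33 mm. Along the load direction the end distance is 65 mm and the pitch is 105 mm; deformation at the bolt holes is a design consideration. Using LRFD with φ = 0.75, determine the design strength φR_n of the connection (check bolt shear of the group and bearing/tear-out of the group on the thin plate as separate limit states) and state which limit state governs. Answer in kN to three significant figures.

Bolt shear: A_b = π·30²/4 = 706.9 mm²; R_n = 579 × 706.9 × 5 × 2 / 1000 = 4093 kN → 0.75 × 4093 = 3070 kN.
Bearing (1.2 l_c t F_u ≤ 2.4 d t F_u): upper limit = 2.4·30·10·450 / 1000 = 324 kN.
  Edge l_c = 65 − 33/2 = 48.5 → r_n = 261.9 kN; interior l_c = 105 − 33 = 72 → r_n = 324 kN.
  R_n,bearing = 1·261.9 + 4·324 = 1558 kN → 0.75 × 1558 = 1170 kN.
Bearing governs: 1170 kN.

1170 kN (bearing governs)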